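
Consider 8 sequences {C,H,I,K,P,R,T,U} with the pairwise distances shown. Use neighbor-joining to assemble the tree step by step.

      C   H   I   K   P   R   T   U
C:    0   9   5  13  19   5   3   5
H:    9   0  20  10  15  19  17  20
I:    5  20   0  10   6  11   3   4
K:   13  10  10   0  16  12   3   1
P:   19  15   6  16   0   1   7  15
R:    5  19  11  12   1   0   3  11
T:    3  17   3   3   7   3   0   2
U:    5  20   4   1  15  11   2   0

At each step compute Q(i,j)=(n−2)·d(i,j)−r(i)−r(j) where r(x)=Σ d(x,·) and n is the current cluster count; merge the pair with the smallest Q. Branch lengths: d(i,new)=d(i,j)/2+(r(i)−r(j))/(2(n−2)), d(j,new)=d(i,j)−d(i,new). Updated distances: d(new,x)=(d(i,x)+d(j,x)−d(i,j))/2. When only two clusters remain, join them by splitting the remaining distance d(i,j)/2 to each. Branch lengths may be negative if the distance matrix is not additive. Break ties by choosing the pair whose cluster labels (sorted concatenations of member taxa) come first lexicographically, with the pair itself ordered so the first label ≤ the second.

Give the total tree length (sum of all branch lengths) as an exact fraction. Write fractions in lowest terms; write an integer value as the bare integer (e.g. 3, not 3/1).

iteration 1: select P,R (d=1, Q=-135); attach at lengths (23/12, -11/12); label the merged cluster PR
  updated: d(C,PR)=23/2, d(H,PR)=33/2, d(I,PR)=8, d(K,PR)=27/2, d(PR,T)=9/2, d(PR,U)=25/2
iteration 2: select C,H (d=9, Q=-94); attach at lengths (-1/10, 91/10); label the merged cluster CH
  updated: d(CH,I)=8, d(CH,K)=7, d(CH,PR)=19/2, d(CH,T)=11/2, d(CH,U)=8
iteration 3: select K,U (d=1, Q=-58); attach at lengths (11/8, -3/8); label the merged cluster KU
  updated: d(CH,KU)=7, d(I,KU)=13/2, d(KU,PR)=25/2, d(KU,T)=2
iteration 4: select CH,KU (d=7, Q=-37); attach at lengths (23/6, 19/6); label the merged cluster CHKU
  updated: d(CHKU,I)=15/4, d(CHKU,PR)=15/2, d(CHKU,T)=1/4
iteration 5: select CHKU,I (d=15/4, Q=-75/4); attach at lengths (17/16, 43/16); label the merged cluster CHIKU
  updated: d(CHIKU,PR)=47/8, d(CHIKU,T)=-1/4
iteration 6: select CHIKU,PR (d=47/8, Q=-81/8); attach at lengths (9/16, 85/16); label the merged cluster CHIKPRU
  updated: d(CHIKPRU,T)=-13/16
iteration 7: select CHIKPRU,T (d=-13/16); attach at lengths (-13/32, -13/32); label the merged cluster CHIKPRTU
final tree: (((((C:-1/10,H:91/10):23/6,(K:11/8,U:-3/8):19/6):17/16,I:43/16):9/16,(P:23/12,R:-11/12):85/16):-13/32,T:-13/32)
total length: 429/16

429/16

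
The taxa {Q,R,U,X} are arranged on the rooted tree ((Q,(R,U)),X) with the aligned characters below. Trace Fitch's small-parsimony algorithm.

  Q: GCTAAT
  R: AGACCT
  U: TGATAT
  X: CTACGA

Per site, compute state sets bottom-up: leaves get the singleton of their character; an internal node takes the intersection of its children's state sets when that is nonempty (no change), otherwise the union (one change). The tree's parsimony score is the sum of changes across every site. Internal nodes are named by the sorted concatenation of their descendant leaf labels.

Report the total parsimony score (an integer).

site 0, node RU: R={A} ∪ U={T} → {A,T} (+1)
site 0, node QRU: Q={G} ∪ RU={A,T} → {A,G,T} (+1)
site 0, node QRUX: QRU={A,G,T} ∪ X={C} → {A,C,G,T} (+1)
site 1, node RU: R={G} ∩ U={G} → {G} (+0)
site 1, node QRU: Q={C} ∪ RU={G} → {C,G} (+1)
site 1, node QRUX: QRU={C,G} ∪ X={T} → {C,G,T} (+1)
site 2, node RU: R={A} ∩ U={A} → {A} (+0)
site 2, node QRU: Q={T} ∪ RU={A} → {A,T} (+1)
site 2, node QRUX: QRU={A,T} ∩ X={A} → {A} (+0)
site 3, node RU: R={C} ∪ U={T} → {C,T} (+1)
site 3, node QRU: Q={A} ∪ RU={C,T} → {A,C,T} (+1)
site 3, node QRUX: QRU={A,C,T} ∩ X={C} → {C} (+0)
site 4, node RU: R={C} ∪ U={A} → {A,C} (+1)
site 4, node QRU: Q={A} ∩ RU={A,C} → {A} (+0)
site 4, node QRUX: QRU={A} ∪ X={G} → {A,G} (+1)
site 5, node RU: R={T} ∩ U={T} → {T} (+0)
site 5, node QRU: Q={T} ∩ RU={T} → {T} (+0)
site 5, node QRUX: QRU={T} ∪ X={A} → {A,T} (+1)
per-site changes: [3, 2, 1, 2, 2, 1]; total = 11

11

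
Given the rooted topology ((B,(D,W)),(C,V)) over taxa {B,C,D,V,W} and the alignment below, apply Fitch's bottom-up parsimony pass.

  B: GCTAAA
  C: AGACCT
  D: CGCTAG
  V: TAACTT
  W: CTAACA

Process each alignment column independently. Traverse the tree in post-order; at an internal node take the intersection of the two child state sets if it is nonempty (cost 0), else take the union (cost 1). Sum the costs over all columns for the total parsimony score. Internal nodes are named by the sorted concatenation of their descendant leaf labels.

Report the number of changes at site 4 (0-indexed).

3

[col 0] DW: children D:{C}, W:{C} ∩→ {C}; cost 0
[col 0] BDW: children B:{G}, DW:{C} ∪→ {C,G}; cost 1
[col 0] CV: children C:{A}, V:{T} ∪→ {A,T}; cost 1
[col 0] BCDVW: children BDW:{C,G}, CV:{A,T} ∪→ {A,C,G,T}; cost 1
[col 1] DW: children D:{G}, W:{T} ∪→ {G,T}; cost 1
[col 1] BDW: children B:{C}, DW:{G,T} ∪→ {C,G,T}; cost 1
[col 1] CV: children C:{G}, V:{A} ∪→ {A,G}; cost 1
[col 1] BCDVW: children BDW:{C,G,T}, CV:{A,G} ∩→ {G}; cost 0
[col 2] DW: children D:{C}, W:{A} ∪→ {A,C}; cost 1
[col 2] BDW: children B:{T}, DW:{A,C} ∪→ {A,C,T}; cost 1
[col 2] CV: children C:{A}, V:{A} ∩→ {A}; cost 0
[col 2] BCDVW: children BDW:{A,C,T}, CV:{A} ∩→ {A}; cost 0
[col 3] DW: children D:{T}, W:{A} ∪→ {A,T}; cost 1
[col 3] BDW: children B:{A}, DW:{A,T} ∩→ {A}; cost 0
[col 3] CV: children C:{C}, V:{C} ∩→ {C}; cost 0
[col 3] BCDVW: children BDW:{A}, CV:{C} ∪→ {A,C}; cost 1
[col 4] DW: children D:{A}, W:{C} ∪→ {A,C}; cost 1
[col 4] BDW: children B:{A}, DW:{A,C} ∩→ {A}; cost 0
[col 4] CV: children C:{C}, V:{T} ∪→ {C,T}; cost 1
[col 4] BCDVW: children BDW:{A}, CV:{C,T} ∪→ {A,C,T}; cost 1
[col 5] DW: children D:{G}, W:{A} ∪→ {A,G}; cost 1
[col 5] BDW: children B:{A}, DW:{A,G} ∩→ {A}; cost 0
[col 5] CV: children C:{T}, V:{T} ∩→ {T}; cost 0
[col 5] BCDVW: children BDW:{A}, CV:{T} ∪→ {A,T}; cost 1
per-site changes: [3, 3, 2, 2, 3, 2]; total = 15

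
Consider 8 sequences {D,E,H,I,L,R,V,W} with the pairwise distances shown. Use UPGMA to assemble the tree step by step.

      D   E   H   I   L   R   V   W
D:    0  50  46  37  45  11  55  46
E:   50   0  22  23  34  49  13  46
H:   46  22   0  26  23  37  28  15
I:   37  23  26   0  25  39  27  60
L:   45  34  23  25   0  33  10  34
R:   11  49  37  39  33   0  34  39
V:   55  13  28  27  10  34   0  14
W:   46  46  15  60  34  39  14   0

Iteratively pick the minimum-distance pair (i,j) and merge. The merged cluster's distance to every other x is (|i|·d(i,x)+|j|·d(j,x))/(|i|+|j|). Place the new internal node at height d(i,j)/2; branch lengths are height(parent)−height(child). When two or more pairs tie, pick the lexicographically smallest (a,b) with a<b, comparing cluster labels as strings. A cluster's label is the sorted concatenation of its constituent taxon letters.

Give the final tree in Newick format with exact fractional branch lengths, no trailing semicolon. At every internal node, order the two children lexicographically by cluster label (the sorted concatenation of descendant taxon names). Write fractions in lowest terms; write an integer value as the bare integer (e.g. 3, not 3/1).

((D:11/2,R:11/2):63/4,(((E:23/2,I:23/2):7/8,(L:5,V:5):59/8):55/16,(H:15/2,W:15/2):133/16):87/16)

iteration 1: select L,V (d=10); attach at lengths (5, 5); label the merged cluster LV
  updated: d(D,LV)=50, d(E,LV)=47/2, d(H,LV)=51/2, d(I,LV)=26, d(LV,R)=67/2, d(LV,W)=24
iteration 2: select D,R (d=11); attach at lengths (11/2, 11/2); label the merged cluster DR
  updated: d(DR,E)=99/2, d(DR,H)=83/2, d(DR,I)=38, d(DR,LV)=167/4, d(DR,W)=85/2
iteration 3: select H,W (d=15); attach at lengths (15/2, 15/2); label the merged cluster HW
  updated: d(DR,HW)=42, d(E,HW)=34, d(HW,I)=43, d(HW,LV)=99/4
iteration 4: select E,I (d=23); attach at lengths (23/2, 23/2); label the merged cluster EI
  updated: d(DR,EI)=175/4, d(EI,HW)=77/2, d(EI,LV)=99/4
iteration 5: select EI,LV (d=99/4); attach at lengths (7/8, 59/8); label the merged cluster EILV
  updated: d(DR,EILV)=171/4, d(EILV,HW)=253/8
iteration 6: select EILV,HW (d=253/8); attach at lengths (55/16, 133/16); label the merged cluster EHILVW
  updated: d(DR,EHILVW)=85/2
iteration 7: select DR,EHILVW (d=85/2); attach at lengths (63/4, 87/16); label the merged cluster DEHILRVW
final tree: ((D:11/2,R:11/2):63/4,(((E:23/2,I:23/2):7/8,(L:5,V:5):59/8):55/16,(H:15/2,W:15/2):133/16):87/16)
total length: 1603/16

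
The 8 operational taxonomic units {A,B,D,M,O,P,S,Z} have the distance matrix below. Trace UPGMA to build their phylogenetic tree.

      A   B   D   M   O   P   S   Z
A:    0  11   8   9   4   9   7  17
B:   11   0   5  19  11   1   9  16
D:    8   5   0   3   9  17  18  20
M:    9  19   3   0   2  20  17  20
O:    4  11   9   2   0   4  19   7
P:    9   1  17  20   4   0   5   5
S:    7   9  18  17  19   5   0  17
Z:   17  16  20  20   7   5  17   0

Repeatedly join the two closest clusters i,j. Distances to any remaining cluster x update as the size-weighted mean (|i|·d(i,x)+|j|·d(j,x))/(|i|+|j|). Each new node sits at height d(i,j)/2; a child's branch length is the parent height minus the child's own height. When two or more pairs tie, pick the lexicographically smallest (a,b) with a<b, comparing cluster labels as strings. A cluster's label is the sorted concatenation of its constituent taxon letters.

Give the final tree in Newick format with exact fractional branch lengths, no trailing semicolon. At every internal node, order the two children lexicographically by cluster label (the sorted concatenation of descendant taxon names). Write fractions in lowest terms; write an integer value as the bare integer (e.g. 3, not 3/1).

1. join B+P (d=1) ⇒ BP; edges |B|=1/2, |P|=1/2
  updated: d(A,BP)=10, d(BP,D)=11, d(BP,M)=39/2, d(BP,O)=15/2, d(BP,S)=7, d(BP,Z)=21/2
2. join M+O (d=2) ⇒ MO; edges |M|=1, |O|=1
  updated: d(A,MO)=13/2, d(BP,MO)=27/2, d(D,MO)=6, d(MO,S)=18, d(MO,Z)=27/2
3. join D+MO (d=6) ⇒ DMO; edges |D|=3, |MO|=2
  updated: d(A,DMO)=7, d(BP,DMO)=38/3, d(DMO,S)=18, d(DMO,Z)=47/3
4. join A+DMO (d=7) ⇒ ADMO; edges |A|=7/2, |DMO|=1/2
  updated: d(ADMO,BP)=12, d(ADMO,S)=61/4, d(ADMO,Z)=16
5. join BP+S (d=7) ⇒ BPS; edges |BP|=3, |S|=7/2
  updated: d(ADMO,BPS)=157/12, d(BPS,Z)=38/3
6. join BPS+Z (d=38/3) ⇒ BPSZ; edges |BPS|=17/6, |Z|=19/3
  updated: d(ADMO,BPSZ)=221/16
7. join ADMO+BPSZ (d=221/16) ⇒ ABDMOPSZ; edges |ADMO|=109/32, |BPSZ|=55/96
final tree: ((A:7/2,(D:3,(M:1,O:1):2):1/2):109/32,(((B:1/2,P:1/2):3,S:7/2):17/6,Z:19/3):55/96)
total length: 1519/48

((A:7/2,(D:3,(M:1,O:1):2):1/2):109/32,(((B:1/2,P:1/2):3,S:7/2):17/6,Z:19/3):55/96)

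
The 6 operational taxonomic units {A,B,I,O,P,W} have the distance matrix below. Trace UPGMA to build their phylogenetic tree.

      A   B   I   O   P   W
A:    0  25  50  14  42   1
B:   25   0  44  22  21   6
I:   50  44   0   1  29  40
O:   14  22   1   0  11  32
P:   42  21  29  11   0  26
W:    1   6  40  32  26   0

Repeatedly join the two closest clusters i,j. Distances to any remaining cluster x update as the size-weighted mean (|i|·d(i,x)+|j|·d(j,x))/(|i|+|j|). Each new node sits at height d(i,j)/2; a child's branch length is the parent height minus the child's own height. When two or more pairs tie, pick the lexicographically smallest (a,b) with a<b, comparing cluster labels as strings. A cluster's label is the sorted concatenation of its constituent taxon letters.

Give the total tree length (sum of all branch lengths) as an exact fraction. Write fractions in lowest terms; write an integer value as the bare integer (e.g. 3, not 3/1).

1. join A+W (d=1) ⇒ AW; edges |A|=1/2, |W|=1/2
  updated: d(AW,B)=31/2, d(AW,I)=45, d(AW,O)=23, d(AW,P)=34
2. join I+O (d=1) ⇒ IO; edges |I|=1/2, |O|=1/2
  updated: d(AW,IO)=34, d(B,IO)=33, d(IO,P)=20
3. join AW+B (d=31/2) ⇒ ABW; edges |AW|=29/4, |B|=31/4
  updated: d(ABW,IO)=101/3, d(ABW,P)=89/3
4. join IO+P (d=20) ⇒ IOP; edges |IO|=19/2, |P|=10
  updated: d(ABW,IOP)=97/3
5. join ABW+IOP (d=97/3) ⇒ ABIOPW; edges |ABW|=101/12, |IOP|=37/6
final tree: (((A:1/2,W:1/2):29/4,B:31/4):101/12,((I:1/2,O:1/2):19/2,P:10):37/6)
total length: 613/12

613/12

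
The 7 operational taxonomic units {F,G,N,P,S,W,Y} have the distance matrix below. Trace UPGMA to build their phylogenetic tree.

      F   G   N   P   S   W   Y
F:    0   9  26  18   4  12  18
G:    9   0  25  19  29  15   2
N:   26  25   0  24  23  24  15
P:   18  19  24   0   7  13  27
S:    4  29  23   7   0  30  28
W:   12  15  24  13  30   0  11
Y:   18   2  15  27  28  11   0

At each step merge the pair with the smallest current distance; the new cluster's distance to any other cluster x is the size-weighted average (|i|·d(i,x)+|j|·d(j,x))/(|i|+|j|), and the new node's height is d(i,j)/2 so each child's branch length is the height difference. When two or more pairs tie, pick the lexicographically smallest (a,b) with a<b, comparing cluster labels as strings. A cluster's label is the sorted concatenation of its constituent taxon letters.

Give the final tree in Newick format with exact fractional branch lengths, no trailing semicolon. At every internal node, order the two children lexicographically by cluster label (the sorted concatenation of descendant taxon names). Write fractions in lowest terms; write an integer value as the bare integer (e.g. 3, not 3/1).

step 1: merge (G,Y) at d=2; branch lengths G→1, Y→1; new cluster GY
  updated: d(F,GY)=27/2, d(GY,N)=20, d(GY,P)=23, d(GY,S)=57/2, d(GY,W)=13
step 2: merge (F,S) at d=4; branch lengths F→2, S→2; new cluster FS
  updated: d(FS,GY)=21, d(FS,N)=49/2, d(FS,P)=25/2, d(FS,W)=21
step 3: merge (FS,P) at d=25/2; branch lengths FS→17/4, P→25/4; new cluster FPS
  updated: d(FPS,GY)=65/3, d(FPS,N)=73/3, d(FPS,W)=55/3
step 4: merge (GY,W) at d=13; branch lengths GY→11/2, W→13/2; new cluster GWY
  updated: d(FPS,GWY)=185/9, d(GWY,N)=64/3
step 5: merge (FPS,GWY) at d=185/9; branch lengths FPS→145/36, GWY→34/9; new cluster FGPSWY
  updated: d(FGPSWY,N)=137/6
step 6: merge (FGPSWY,N) at d=137/6; branch lengths FGPSWY→41/36, N→137/12; new cluster FGNPSWY
final tree: ((((F:2,S:2):17/4,P:25/4):145/36,((G:1,Y:1):11/2,W:13/2):34/9):41/36,N:137/12)
total length: 1759/36

((((F:2,S:2):17/4,P:25/4):145/36,((G:1,Y:1):11/2,W:13/2):34/9):41/36,N:137/12)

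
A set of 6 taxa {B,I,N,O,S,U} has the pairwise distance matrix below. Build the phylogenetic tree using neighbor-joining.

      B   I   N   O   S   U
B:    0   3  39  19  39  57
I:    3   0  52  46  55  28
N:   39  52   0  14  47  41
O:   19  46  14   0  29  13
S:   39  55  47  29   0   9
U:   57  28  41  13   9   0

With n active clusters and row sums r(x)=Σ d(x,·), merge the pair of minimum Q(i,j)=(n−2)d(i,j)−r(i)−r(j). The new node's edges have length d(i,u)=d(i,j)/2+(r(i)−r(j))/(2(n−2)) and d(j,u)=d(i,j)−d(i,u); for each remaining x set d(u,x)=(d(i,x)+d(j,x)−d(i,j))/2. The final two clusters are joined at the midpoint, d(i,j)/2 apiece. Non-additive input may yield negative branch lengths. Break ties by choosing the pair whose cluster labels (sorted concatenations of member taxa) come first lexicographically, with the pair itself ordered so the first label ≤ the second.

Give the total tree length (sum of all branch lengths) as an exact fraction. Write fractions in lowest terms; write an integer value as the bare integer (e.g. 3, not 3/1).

569/8

iteration 1: select B,I (d=3, Q=-329); attach at lengths (-15/8, 39/8); label the merged cluster BI
  updated: d(BI,N)=44, d(BI,O)=31, d(BI,S)=91/2, d(BI,U)=41
iteration 2: select S,U (d=9, Q=-415/2); attach at lengths (107/12, 1/12); label the merged cluster SU
  updated: d(BI,SU)=155/4, d(N,SU)=79/2, d(O,SU)=33/2
iteration 3: select BI,SU (d=155/4, Q=-131); attach at lengths (193/8, 117/8); label the merged cluster BISU
  updated: d(BISU,N)=179/8, d(BISU,O)=35/8
iteration 4: select BISU,N (d=179/8, Q=-163/4); attach at lengths (51/8, 16); label the merged cluster BINSU
  updated: d(BINSU,O)=-2
iteration 5: select BINSU,O (d=-2); attach at lengths (-1, -1); label the merged cluster BINOSU
final tree: ((((B:-15/8,I:39/8):193/8,(S:107/12,U:1/12):117/8):51/8,N:16):-1,O:-1)
total length: 569/8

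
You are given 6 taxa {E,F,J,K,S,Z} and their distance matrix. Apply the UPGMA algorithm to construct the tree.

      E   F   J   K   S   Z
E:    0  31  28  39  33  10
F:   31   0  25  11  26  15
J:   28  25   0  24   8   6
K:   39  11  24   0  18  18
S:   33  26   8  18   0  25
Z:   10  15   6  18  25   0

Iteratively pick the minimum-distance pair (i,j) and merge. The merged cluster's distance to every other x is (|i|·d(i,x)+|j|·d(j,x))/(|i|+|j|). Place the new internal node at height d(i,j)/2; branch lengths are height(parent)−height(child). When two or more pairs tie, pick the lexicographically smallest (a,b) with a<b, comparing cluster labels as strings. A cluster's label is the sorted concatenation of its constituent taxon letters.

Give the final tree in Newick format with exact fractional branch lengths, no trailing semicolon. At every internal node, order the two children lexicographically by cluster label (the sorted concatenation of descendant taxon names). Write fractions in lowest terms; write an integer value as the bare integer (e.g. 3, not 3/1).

(E:141/10,((F:11/2,K:11/2):5,((J:3,Z:3):21/4,S:33/4):9/4):18/5)

1. join J+Z (d=6) ⇒ JZ; edges |J|=3, |Z|=3
  updated: d(E,JZ)=19, d(F,JZ)=20, d(JZ,K)=21, d(JZ,S)=33/2
2. join F+K (d=11) ⇒ FK; edges |F|=11/2, |K|=11/2
  updated: d(E,FK)=35, d(FK,JZ)=41/2, d(FK,S)=22
3. join JZ+S (d=33/2) ⇒ JSZ; edges |JZ|=21/4, |S|=33/4
  updated: d(E,JSZ)=71/3, d(FK,JSZ)=21
4. join FK+JSZ (d=21) ⇒ FJKSZ; edges |FK|=5, |JSZ|=9/4
  updated: d(E,FJKSZ)=141/5
5. join E+FJKSZ (d=141/5) ⇒ EFJKSZ; edges |E|=141/10, |FJKSZ|=18/5
final tree: (E:141/10,((F:11/2,K:11/2):5,((J:3,Z:3):21/4,S:33/4):9/4):18/5)
total length: 1109/20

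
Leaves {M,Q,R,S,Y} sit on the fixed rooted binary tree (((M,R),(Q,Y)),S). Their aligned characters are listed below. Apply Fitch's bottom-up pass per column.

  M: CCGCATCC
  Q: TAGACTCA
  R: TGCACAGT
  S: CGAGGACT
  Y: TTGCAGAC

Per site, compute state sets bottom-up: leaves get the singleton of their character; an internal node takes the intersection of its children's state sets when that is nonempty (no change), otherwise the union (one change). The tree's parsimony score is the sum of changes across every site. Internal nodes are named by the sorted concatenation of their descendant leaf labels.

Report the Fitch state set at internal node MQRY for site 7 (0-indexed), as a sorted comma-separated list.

C

[col 0] MR: children M:{C}, R:{T} ∪→ {C,T}; cost 1
[col 0] QY: children Q:{T}, Y:{T} ∩→ {T}; cost 0
[col 0] MQRY: children MR:{C,T}, QY:{T} ∩→ {T}; cost 0
[col 0] MQRSY: children MQRY:{T}, S:{C} ∪→ {C,T}; cost 1
[col 1] MR: children M:{C}, R:{G} ∪→ {C,G}; cost 1
[col 1] QY: children Q:{A}, Y:{T} ∪→ {A,T}; cost 1
[col 1] MQRY: children MR:{C,G}, QY:{A,T} ∪→ {A,C,G,T}; cost 1
[col 1] MQRSY: children MQRY:{A,C,G,T}, S:{G} ∩→ {G}; cost 0
[col 2] MR: children M:{G}, R:{C} ∪→ {C,G}; cost 1
[col 2] QY: children Q:{G}, Y:{G} ∩→ {G}; cost 0
[col 2] MQRY: children MR:{C,G}, QY:{G} ∩→ {G}; cost 0
[col 2] MQRSY: children MQRY:{G}, S:{A} ∪→ {A,G}; cost 1
[col 3] MR: children M:{C}, R:{A} ∪→ {A,C}; cost 1
[col 3] QY: children Q:{A}, Y:{C} ∪→ {A,C}; cost 1
[col 3] MQRY: children MR:{A,C}, QY:{A,C} ∩→ {A,C}; cost 0
[col 3] MQRSY: children MQRY:{A,C}, S:{G} ∪→ {A,C,G}; cost 1
[col 4] MR: children M:{A}, R:{C} ∪→ {A,C}; cost 1
[col 4] QY: children Q:{C}, Y:{A} ∪→ {A,C}; cost 1
[col 4] MQRY: children MR:{A,C}, QY:{A,C} ∩→ {A,C}; cost 0
[col 4] MQRSY: children MQRY:{A,C}, S:{G} ∪→ {A,C,G}; cost 1
[col 5] MR: children M:{T}, R:{A} ∪→ {A,T}; cost 1
[col 5] QY: children Q:{T}, Y:{G} ∪→ {G,T}; cost 1
[col 5] MQRY: children MR:{A,T}, QY:{G,T} ∩→ {T}; cost 0
[col 5] MQRSY: children MQRY:{T}, S:{A} ∪→ {A,T}; cost 1
[col 6] MR: children M:{C}, R:{G} ∪→ {C,G}; cost 1
[col 6] QY: children Q:{C}, Y:{A} ∪→ {A,C}; cost 1
[col 6] MQRY: children MR:{C,G}, QY:{A,C} ∩→ {C}; cost 0
[col 6] MQRSY: children MQRY:{C}, S:{C} ∩→ {C}; cost 0
[col 7] MR: children M:{C}, R:{T} ∪→ {C,T}; cost 1
[col 7] QY: children Q:{A}, Y:{C} ∪→ {A,C}; cost 1
[col 7] MQRY: children MR:{C,T}, QY:{A,C} ∩→ {C}; cost 0
[col 7] MQRSY: children MQRY:{C}, S:{T} ∪→ {C,T}; cost 1
per-site changes: [2, 3, 2, 3, 3, 3, 2, 3]; total = 21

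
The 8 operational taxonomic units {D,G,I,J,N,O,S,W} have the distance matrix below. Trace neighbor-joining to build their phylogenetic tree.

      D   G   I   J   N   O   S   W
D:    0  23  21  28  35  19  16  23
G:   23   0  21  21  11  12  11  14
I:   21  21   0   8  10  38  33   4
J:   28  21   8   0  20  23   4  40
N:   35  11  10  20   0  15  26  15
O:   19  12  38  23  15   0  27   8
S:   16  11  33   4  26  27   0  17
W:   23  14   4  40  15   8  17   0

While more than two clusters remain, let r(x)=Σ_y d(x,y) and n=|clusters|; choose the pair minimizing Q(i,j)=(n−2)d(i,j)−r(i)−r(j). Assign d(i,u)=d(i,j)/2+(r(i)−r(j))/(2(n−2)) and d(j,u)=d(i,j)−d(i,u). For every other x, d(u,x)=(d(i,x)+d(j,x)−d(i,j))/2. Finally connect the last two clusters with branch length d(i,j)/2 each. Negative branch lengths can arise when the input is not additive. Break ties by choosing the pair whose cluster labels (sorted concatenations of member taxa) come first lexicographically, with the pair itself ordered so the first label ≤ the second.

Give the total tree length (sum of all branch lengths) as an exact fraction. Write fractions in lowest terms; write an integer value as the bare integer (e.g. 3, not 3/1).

1873/32

iteration 1: select J,S (d=4, Q=-254); attach at lengths (17/6, 7/6); label the merged cluster JS
  updated: d(D,JS)=20, d(G,JS)=14, d(I,JS)=37/2, d(JS,N)=21, d(JS,O)=23, d(JS,W)=53/2
iteration 2: select I,W (d=4, Q=-183); attach at lengths (21/5, -1/5); label the merged cluster IW
  updated: d(D,IW)=20, d(G,IW)=31/2, d(IW,JS)=41/2, d(IW,N)=21/2, d(IW,O)=21
iteration 3: select IW,N (d=21/2, Q=-138); attach at lengths (37/8, 47/8); label the merged cluster INW
  updated: d(D,INW)=89/4, d(G,INW)=8, d(INW,JS)=31/2, d(INW,O)=51/4
iteration 4: select D,JS (d=20, Q=-387/4); attach at lengths (287/24, 193/24); label the merged cluster DJS
  updated: d(DJS,G)=17/2, d(DJS,INW)=71/8, d(DJS,O)=11
iteration 5: select DJS,O (d=11, Q=-337/8); attach at lengths (117/32, 235/32); label the merged cluster DJOS
  updated: d(DJOS,G)=19/4, d(DJOS,INW)=85/16
iteration 6: select DJOS,G (d=19/4, Q=-289/16); attach at lengths (33/32, 119/32); label the merged cluster DGJOS
  updated: d(DGJOS,INW)=137/32
iteration 7: select DGJOS,INW (d=137/32); attach at lengths (137/64, 137/64); label the merged cluster DGIJNOSW
final tree: ((((D:287/24,(J:17/6,S:7/6):193/24):117/32,O:235/32):33/32,G:119/32):137/64,((I:21/5,W:-1/5):37/8,N:47/8):137/64)
total length: 1873/32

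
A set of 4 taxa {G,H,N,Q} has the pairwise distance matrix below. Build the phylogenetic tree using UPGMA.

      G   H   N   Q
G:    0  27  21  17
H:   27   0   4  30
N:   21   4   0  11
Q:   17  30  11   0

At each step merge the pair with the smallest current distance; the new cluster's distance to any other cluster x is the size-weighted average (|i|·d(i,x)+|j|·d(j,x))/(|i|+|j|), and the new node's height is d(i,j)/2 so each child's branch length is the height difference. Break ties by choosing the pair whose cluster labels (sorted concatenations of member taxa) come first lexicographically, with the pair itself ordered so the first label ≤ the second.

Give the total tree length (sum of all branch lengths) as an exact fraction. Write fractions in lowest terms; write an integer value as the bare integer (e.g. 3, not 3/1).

131/4

step 1: merge (H,N) at d=4; branch lengths H→2, N→2; new cluster HN
  updated: d(G,HN)=24, d(HN,Q)=41/2
step 2: merge (G,Q) at d=17; branch lengths G→17/2, Q→17/2; new cluster GQ
  updated: d(GQ,HN)=89/4
step 3: merge (GQ,HN) at d=89/4; branch lengths GQ→21/8, HN→73/8; new cluster GHNQ
final tree: ((G:17/2,Q:17/2):21/8,(H:2,N:2):73/8)
total length: 131/4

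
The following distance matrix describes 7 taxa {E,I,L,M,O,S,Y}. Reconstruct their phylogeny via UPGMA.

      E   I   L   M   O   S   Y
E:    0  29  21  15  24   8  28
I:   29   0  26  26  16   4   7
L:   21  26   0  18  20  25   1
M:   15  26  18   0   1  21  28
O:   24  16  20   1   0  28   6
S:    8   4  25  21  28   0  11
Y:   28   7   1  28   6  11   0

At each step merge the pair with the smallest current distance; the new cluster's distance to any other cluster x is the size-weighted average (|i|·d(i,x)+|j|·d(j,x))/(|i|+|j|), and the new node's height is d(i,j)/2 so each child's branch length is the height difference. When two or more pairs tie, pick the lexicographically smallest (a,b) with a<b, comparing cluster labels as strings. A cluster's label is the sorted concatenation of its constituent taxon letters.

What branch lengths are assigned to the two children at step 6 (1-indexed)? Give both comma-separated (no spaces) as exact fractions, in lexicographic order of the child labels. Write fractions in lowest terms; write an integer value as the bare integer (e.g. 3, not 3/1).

5/8,7/4

iteration 1: select L,Y (d=1); attach at lengths (1/2, 1/2); label the merged cluster LY
  updated: d(E,LY)=49/2, d(I,LY)=33/2, d(LY,M)=23, d(LY,O)=13, d(LY,S)=18
iteration 2: select M,O (d=1); attach at lengths (1/2, 1/2); label the merged cluster MO
  updated: d(E,MO)=39/2, d(I,MO)=21, d(LY,MO)=18, d(MO,S)=49/2
iteration 3: select I,S (d=4); attach at lengths (2, 2); label the merged cluster IS
  updated: d(E,IS)=37/2, d(IS,LY)=69/4, d(IS,MO)=91/4
iteration 4: select IS,LY (d=69/4); attach at lengths (53/8, 65/8); label the merged cluster ILSY
  updated: d(E,ILSY)=43/2, d(ILSY,MO)=163/8
iteration 5: select E,MO (d=39/2); attach at lengths (39/4, 37/4); label the merged cluster EMO
  updated: d(EMO,ILSY)=83/4
iteration 6: select EMO,ILSY (d=83/4); attach at lengths (5/8, 7/4); label the merged cluster EILMOSY
final tree: ((E:39/4,(M:1/2,O:1/2):37/4):5/8,((I:2,S:2):53/8,(L:1/2,Y:1/2):65/8):7/4)
total length: 337/8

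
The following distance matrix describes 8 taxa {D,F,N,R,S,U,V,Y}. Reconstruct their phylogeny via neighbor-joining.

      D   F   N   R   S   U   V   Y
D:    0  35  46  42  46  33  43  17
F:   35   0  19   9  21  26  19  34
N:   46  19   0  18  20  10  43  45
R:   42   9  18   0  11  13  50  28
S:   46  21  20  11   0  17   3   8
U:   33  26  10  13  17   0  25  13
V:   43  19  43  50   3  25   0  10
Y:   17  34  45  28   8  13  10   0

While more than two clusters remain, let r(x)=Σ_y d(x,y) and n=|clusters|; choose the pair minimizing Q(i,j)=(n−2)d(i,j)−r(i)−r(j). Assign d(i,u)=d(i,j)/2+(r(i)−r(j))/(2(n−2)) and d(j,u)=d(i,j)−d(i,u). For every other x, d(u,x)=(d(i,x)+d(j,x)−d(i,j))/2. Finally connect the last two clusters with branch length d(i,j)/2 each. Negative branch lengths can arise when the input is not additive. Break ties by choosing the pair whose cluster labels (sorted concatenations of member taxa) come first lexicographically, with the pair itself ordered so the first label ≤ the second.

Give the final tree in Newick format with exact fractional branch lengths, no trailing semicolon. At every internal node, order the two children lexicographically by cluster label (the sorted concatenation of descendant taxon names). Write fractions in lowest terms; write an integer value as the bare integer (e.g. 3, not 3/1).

iteration 1: select D,Y (d=17, Q=-315); attach at lengths (209/12, -5/12); label the merged cluster DY
  updated: d(DY,F)=26, d(DY,N)=37, d(DY,R)=53/2, d(DY,S)=37/2, d(DY,U)=29/2, d(DY,V)=18
iteration 2: select S,V (d=3, Q=-467/2); attach at lengths (-21/4, 33/4); label the merged cluster SV
  updated: d(DY,SV)=67/4, d(F,SV)=37/2, d(N,SV)=30, d(R,SV)=29, d(SV,U)=39/2
iteration 3: select DY,SV (d=67/4, Q=-335/2); attach at lengths (37/4, 15/2); label the merged cluster DSVY
  updated: d(DSVY,F)=111/8, d(DSVY,N)=201/8, d(DSVY,R)=155/8, d(DSVY,U)=69/8
iteration 4: select F,R (d=9, Q=-401/4); attach at lengths (71/12, 37/12); label the merged cluster FR
  updated: d(DSVY,FR)=97/8, d(FR,N)=14, d(FR,U)=15
iteration 5: select DSVY,FR (d=97/8, Q=-251/4); attach at lengths (29/4, 39/8); label the merged cluster DFRSVY
  updated: d(DFRSVY,N)=27/2, d(DFRSVY,U)=23/4
iteration 6: select DFRSVY,N (d=27/2, Q=-117/4); attach at lengths (37/8, 71/8); label the merged cluster DFNRSVY
  updated: d(DFNRSVY,U)=9/8
iteration 7: select DFNRSVY,U (d=9/8); attach at lengths (9/16, 9/16); label the merged cluster DFNRSUVY
final tree: (((((D:209/12,Y:-5/12):37/4,(S:-21/4,V:33/4):15/2):29/4,(F:71/12,R:37/12):39/8):37/8,N:71/8):9/16,U:9/16)
total length: 145/2

(((((D:209/12,Y:-5/12):37/4,(S:-21/4,V:33/4):15/2):29/4,(F:71/12,R:37/12):39/8):37/8,N:71/8):9/16,U:9/16)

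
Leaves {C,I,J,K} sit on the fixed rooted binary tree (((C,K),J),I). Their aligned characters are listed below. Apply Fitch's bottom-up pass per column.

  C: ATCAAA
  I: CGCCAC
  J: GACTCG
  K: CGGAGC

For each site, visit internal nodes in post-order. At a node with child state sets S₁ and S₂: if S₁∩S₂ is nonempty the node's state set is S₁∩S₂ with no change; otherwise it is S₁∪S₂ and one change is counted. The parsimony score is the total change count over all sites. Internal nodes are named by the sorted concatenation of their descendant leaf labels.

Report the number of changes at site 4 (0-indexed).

2

site 0, node CK: C={A} ∪ K={C} → {A,C} (+1)
site 0, node CJK: CK={A,C} ∪ J={G} → {A,C,G} (+1)
site 0, node CIJK: CJK={A,C,G} ∩ I={C} → {C} (+0)
site 1, node CK: C={T} ∪ K={G} → {G,T} (+1)
site 1, node CJK: CK={G,T} ∪ J={A} → {A,G,T} (+1)
site 1, node CIJK: CJK={A,G,T} ∩ I={G} → {G} (+0)
site 2, node CK: C={C} ∪ K={G} → {C,G} (+1)
site 2, node CJK: CK={C,G} ∩ J={C} → {C} (+0)
site 2, node CIJK: CJK={C} ∩ I={C} → {C} (+0)
site 3, node CK: C={A} ∩ K={A} → {A} (+0)
site 3, node CJK: CK={A} ∪ J={T} → {A,T} (+1)
site 3, node CIJK: CJK={A,T} ∪ I={C} → {A,C,T} (+1)
site 4, node CK: C={A} ∪ K={G} → {A,G} (+1)
site 4, node CJK: CK={A,G} ∪ J={C} → {A,C,G} (+1)
site 4, node CIJK: CJK={A,C,G} ∩ I={A} → {A} (+0)
site 5, node CK: C={A} ∪ K={C} → {A,C} (+1)
site 5, node CJK: CK={A,C} ∪ J={G} → {A,C,G} (+1)
site 5, node CIJK: CJK={A,C,G} ∩ I={C} → {C} (+0)
per-site changes: [2, 2, 1, 2, 2, 2]; total = 11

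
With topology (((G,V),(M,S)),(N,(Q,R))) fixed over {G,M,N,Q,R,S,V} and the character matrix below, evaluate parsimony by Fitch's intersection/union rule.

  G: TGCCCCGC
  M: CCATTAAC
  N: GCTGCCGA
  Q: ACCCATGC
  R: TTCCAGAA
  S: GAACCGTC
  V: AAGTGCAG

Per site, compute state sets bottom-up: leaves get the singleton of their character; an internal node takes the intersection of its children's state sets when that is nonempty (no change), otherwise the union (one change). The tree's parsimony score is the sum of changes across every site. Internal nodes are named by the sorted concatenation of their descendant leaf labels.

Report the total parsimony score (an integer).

[col 0] GV: children G:{T}, V:{A} ∪→ {A,T}; cost 1
[col 0] MS: children M:{C}, S:{G} ∪→ {C,G}; cost 1
[col 0] GMSV: children GV:{A,T}, MS:{C,G} ∪→ {A,C,G,T}; cost 1
[col 0] QR: children Q:{A}, R:{T} ∪→ {A,T}; cost 1
[col 0] NQR: children N:{G}, QR:{A,T} ∪→ {A,G,T}; cost 1
[col 0] GMNQRSV: children GMSV:{A,C,G,T}, NQR:{A,G,T} ∩→ {A,G,T}; cost 0
[col 1] GV: children G:{G}, V:{A} ∪→ {A,G}; cost 1
[col 1] MS: children M:{C}, S:{A} ∪→ {A,C}; cost 1
[col 1] GMSV: children GV:{A,G}, MS:{A,C} ∩→ {A}; cost 0
[col 1] QR: children Q:{C}, R:{T} ∪→ {C,T}; cost 1
[col 1] NQR: children N:{C}, QR:{C,T} ∩→ {C}; cost 0
[col 1] GMNQRSV: children GMSV:{A}, NQR:{C} ∪→ {A,C}; cost 1
[col 2] GV: children G:{C}, V:{G} ∪→ {C,G}; cost 1
[col 2] MS: children M:{A}, S:{A} ∩→ {A}; cost 0
[col 2] GMSV: children GV:{C,G}, MS:{A} ∪→ {A,C,G}; cost 1
[col 2] QR: children Q:{C}, R:{C} ∩→ {C}; cost 0
[col 2] NQR: children N:{T}, QR:{C} ∪→ {C,T}; cost 1
[col 2] GMNQRSV: children GMSV:{A,C,G}, NQR:{C,T} ∩→ {C}; cost 0
[col 3] GV: children G:{C}, V:{T} ∪→ {C,T}; cost 1
[col 3] MS: children M:{T}, S:{C} ∪→ {C,T}; cost 1
[col 3] GMSV: children GV:{C,T}, MS:{C,T} ∩→ {C,T}; cost 0
[col 3] QR: children Q:{C}, R:{C} ∩→ {C}; cost 0
[col 3] NQR: children N:{G}, QR:{C} ∪→ {C,G}; cost 1
[col 3] GMNQRSV: children GMSV:{C,T}, NQR:{C,G} ∩→ {C}; cost 0
[col 4] GV: children G:{C}, V:{G} ∪→ {C,G}; cost 1
[col 4] MS: children M:{T}, S:{C} ∪→ {C,T}; cost 1
[col 4] GMSV: children GV:{C,G}, MS:{C,T} ∩→ {C}; cost 0
[col 4] QR: children Q:{A}, R:{A} ∩→ {A}; cost 0
[col 4] NQR: children N:{C}, QR:{A} ∪→ {A,C}; cost 1
[col 4] GMNQRSV: children GMSV:{C}, NQR:{A,C} ∩→ {C}; cost 0
[col 5] GV: children G:{C}, V:{C} ∩→ {C}; cost 0
[col 5] MS: children M:{A}, S:{G} ∪→ {A,G}; cost 1
[col 5] GMSV: children GV:{C}, MS:{A,G} ∪→ {A,C,G}; cost 1
[col 5] QR: children Q:{T}, R:{G} ∪→ {G,T}; cost 1
[col 5] NQR: children N:{C}, QR:{G,T} ∪→ {C,G,T}; cost 1
[col 5] GMNQRSV: children GMSV:{A,C,G}, NQR:{C,G,T} ∩→ {C,G}; cost 0
[col 6] GV: children G:{G}, V:{A} ∪→ {A,G}; cost 1
[col 6] MS: children M:{A}, S:{T} ∪→ {A,T}; cost 1
[col 6] GMSV: children GV:{A,G}, MS:{A,T} ∩→ {A}; cost 0
[col 6] QR: children Q:{G}, R:{A} ∪→ {A,G}; cost 1
[col 6] NQR: children N:{G}, QR:{A,G} ∩→ {G}; cost 0
[col 6] GMNQRSV: children GMSV:{A}, NQR:{G} ∪→ {A,G}; cost 1
[col 7] GV: children G:{C}, V:{G} ∪→ {C,G}; cost 1
[col 7] MS: children M:{C}, S:{C} ∩→ {C}; cost 0
[col 7] GMSV: children GV:{C,G}, MS:{C} ∩→ {C}; cost 0
[col 7] QR: children Q:{C}, R:{A} ∪→ {A,C}; cost 1
[col 7] NQR: children N:{A}, QR:{A,C} ∩→ {A}; cost 0
[col 7] GMNQRSV: children GMSV:{C}, NQR:{A} ∪→ {A,C}; cost 1
per-site changes: [5, 4, 3, 3, 3, 4, 4, 3]; total = 29

29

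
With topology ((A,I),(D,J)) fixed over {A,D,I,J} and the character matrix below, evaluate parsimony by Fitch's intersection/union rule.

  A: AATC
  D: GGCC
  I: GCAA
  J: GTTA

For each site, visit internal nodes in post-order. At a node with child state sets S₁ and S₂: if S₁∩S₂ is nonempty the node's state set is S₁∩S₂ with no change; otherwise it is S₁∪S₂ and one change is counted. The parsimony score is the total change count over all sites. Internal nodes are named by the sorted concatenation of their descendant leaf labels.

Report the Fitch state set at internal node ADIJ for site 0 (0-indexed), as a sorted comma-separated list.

AI@0: {A} ∪ {G} = {A,G} (union, +1)
DJ@0: {G} ∩ {G} = {G} (intersection, +0)
ADIJ@0: {A,G} ∩ {G} = {G} (intersection, +0)
AI@1: {A} ∪ {C} = {A,C} (union, +1)
DJ@1: {G} ∪ {T} = {G,T} (union, +1)
ADIJ@1: {A,C} ∪ {G,T} = {A,C,G,T} (union, +1)
AI@2: {T} ∪ {A} = {A,T} (union, +1)
DJ@2: {C} ∪ {T} = {C,T} (union, +1)
ADIJ@2: {A,T} ∩ {C,T} = {T} (intersection, +0)
AI@3: {C} ∪ {A} = {A,C} (union, +1)
DJ@3: {C} ∪ {A} = {A,C} (union, +1)
ADIJ@3: {A,C} ∩ {A,C} = {A,C} (intersection, +0)
per-site changes: [1, 3, 2, 2]; total = 8

G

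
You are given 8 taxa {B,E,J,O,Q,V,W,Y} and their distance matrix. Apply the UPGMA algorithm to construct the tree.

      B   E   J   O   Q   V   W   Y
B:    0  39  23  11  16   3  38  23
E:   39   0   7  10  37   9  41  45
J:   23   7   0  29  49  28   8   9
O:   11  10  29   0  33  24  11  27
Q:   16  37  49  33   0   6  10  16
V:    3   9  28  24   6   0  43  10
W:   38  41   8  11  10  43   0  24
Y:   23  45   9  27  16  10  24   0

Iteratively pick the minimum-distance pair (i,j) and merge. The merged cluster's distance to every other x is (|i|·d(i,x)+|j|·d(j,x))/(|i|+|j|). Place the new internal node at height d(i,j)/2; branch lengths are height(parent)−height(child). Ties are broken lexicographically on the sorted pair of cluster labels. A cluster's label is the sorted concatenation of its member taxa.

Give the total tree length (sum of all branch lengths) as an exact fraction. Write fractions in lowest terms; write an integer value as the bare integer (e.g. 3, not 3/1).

iteration 1: select B,V (d=3); attach at lengths (3/2, 3/2); label the merged cluster BV
  updated: d(BV,E)=24, d(BV,J)=51/2, d(BV,O)=35/2, d(BV,Q)=11, d(BV,W)=81/2, d(BV,Y)=33/2
iteration 2: select E,J (d=7); attach at lengths (7/2, 7/2); label the merged cluster EJ
  updated: d(BV,EJ)=99/4, d(EJ,O)=39/2, d(EJ,Q)=43, d(EJ,W)=49/2, d(EJ,Y)=27
iteration 3: select Q,W (d=10); attach at lengths (5, 5); label the merged cluster QW
  updated: d(BV,QW)=103/4, d(EJ,QW)=135/4, d(O,QW)=22, d(QW,Y)=20
iteration 4: select BV,Y (d=33/2); attach at lengths (27/4, 33/4); label the merged cluster BVY
  updated: d(BVY,EJ)=51/2, d(BVY,O)=62/3, d(BVY,QW)=143/6
iteration 5: select EJ,O (d=39/2); attach at lengths (25/4, 39/4); label the merged cluster EJO
  updated: d(BVY,EJO)=215/9, d(EJO,QW)=179/6
iteration 6: select BVY,QW (d=143/6); attach at lengths (11/3, 83/12); label the merged cluster BQVWY
  updated: d(BQVWY,EJO)=394/15
iteration 7: select BQVWY,EJO (d=394/15); attach at lengths (73/60, 203/60); label the merged cluster BEJOQVWY
final tree: ((((B:3/2,V:3/2):27/4,Y:33/4):11/3,(Q:5,W:5):83/12):73/60,((E:7/2,J:7/2):25/4,O:39/4):203/60)
total length: 3971/60

3971/60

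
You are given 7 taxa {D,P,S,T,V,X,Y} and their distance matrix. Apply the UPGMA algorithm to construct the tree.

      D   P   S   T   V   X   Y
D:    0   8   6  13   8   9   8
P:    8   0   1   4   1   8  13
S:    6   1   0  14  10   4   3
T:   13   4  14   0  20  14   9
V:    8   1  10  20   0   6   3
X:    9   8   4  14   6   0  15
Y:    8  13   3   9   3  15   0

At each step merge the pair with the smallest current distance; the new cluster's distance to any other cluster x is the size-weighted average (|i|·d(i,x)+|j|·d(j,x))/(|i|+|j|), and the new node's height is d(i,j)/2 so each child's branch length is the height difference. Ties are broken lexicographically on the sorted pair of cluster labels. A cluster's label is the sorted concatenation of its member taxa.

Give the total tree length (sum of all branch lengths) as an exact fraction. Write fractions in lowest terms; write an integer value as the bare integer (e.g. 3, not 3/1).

151/6

step 1: merge (P,S) at d=1; branch lengths P→1/2, S→1/2; new cluster PS
  updated: d(D,PS)=7, d(PS,T)=9, d(PS,V)=11/2, d(PS,X)=6, d(PS,Y)=8
step 2: merge (V,Y) at d=3; branch lengths V→3/2, Y→3/2; new cluster VY
  updated: d(D,VY)=8, d(PS,VY)=27/4, d(T,VY)=29/2, d(VY,X)=21/2
step 3: merge (PS,X) at d=6; branch lengths PS→5/2, X→3; new cluster PSX
  updated: d(D,PSX)=23/3, d(PSX,T)=32/3, d(PSX,VY)=8
step 4: merge (D,PSX) at d=23/3; branch lengths D→23/6, PSX→5/6; new cluster DPSX
  updated: d(DPSX,T)=45/4, d(DPSX,VY)=8
step 5: merge (DPSX,VY) at d=8; branch lengths DPSX→1/6, VY→5/2; new cluster DPSVXY
  updated: d(DPSVXY,T)=37/3
step 6: merge (DPSVXY,T) at d=37/3; branch lengths DPSVXY→13/6, T→37/6; new cluster DPSTVXY
final tree: (((D:23/6,((P:1/2,S:1/2):5/2,X:3):5/6):1/6,(V:3/2,Y:3/2):5/2):13/6,T:37/6)
total length: 151/6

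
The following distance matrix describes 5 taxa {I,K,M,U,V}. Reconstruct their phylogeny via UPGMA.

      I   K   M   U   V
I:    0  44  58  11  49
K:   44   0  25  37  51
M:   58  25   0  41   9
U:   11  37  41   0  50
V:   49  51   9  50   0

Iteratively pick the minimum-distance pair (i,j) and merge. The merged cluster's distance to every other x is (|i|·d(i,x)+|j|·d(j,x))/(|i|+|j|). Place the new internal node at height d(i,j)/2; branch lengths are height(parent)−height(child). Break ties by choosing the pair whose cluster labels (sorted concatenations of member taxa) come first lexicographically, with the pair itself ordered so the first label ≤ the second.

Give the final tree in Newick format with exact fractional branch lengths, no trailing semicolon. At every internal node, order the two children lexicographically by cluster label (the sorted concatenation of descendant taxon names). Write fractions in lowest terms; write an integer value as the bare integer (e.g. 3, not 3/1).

((I:11/2,U:11/2):71/4,(K:19,(M:9/2,V:9/2):29/2):17/4)

iteration 1: select M,V (d=9); attach at lengths (9/2, 9/2); label the merged cluster MV
  updated: d(I,MV)=107/2, d(K,MV)=38, d(MV,U)=91/2
iteration 2: select I,U (d=11); attach at lengths (11/2, 11/2); label the merged cluster IU
  updated: d(IU,K)=81/2, d(IU,MV)=99/2
iteration 3: select K,MV (d=38); attach at lengths (19, 29/2); label the merged cluster KMV
  updated: d(IU,KMV)=93/2
iteration 4: select IU,KMV (d=93/2); attach at lengths (71/4, 17/4); label the merged cluster IKMUV
final tree: ((I:11/2,U:11/2):71/4,(K:19,(M:9/2,V:9/2):29/2):17/4)
total length: 151/2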